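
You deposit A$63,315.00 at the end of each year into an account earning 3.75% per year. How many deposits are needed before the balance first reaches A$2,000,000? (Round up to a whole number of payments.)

Periodic rate r = 0.0375 per year.
Ordinary annuity FV: 2,000,000 = 63,315 × [((1+r)^n − 1)/r].
(1+r)^n = 1 + 2,000,000 × r / 63,315, so n = ln(1 + 2,000,000·r/63,315) / ln(1+r) = 21.23.
Round up to a whole number of payments: n = 22.

22 payments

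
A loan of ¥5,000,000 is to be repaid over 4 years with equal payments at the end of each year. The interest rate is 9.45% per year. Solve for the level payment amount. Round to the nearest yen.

Level ordinary annuity; solve PV = PMT × [(1 − (1+r)^−n)/r] for PMT.
Periodic rate r = 0.0945 per year.
With n = 4: PMT = 5,000,000 / ([(1 − (1+r)^−n)/r]) = ¥1,558,615

¥1,558,615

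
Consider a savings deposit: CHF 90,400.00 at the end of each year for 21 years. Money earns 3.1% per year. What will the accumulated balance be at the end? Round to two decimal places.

This is an ordinary annuity: 21 deposits of CHF 90,400.00 at the end of each year.
Periodic rate r = 0.031 per year.
FV = PMT × [((1+r)^n − 1)/r] = 90,400 × [(1+r)^21 − 1] / r = CHF 2,620,414.35

CHF 2,620,414.35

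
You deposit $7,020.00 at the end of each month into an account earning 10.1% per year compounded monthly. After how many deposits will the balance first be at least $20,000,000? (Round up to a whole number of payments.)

Periodic rate r = 0.101/12 per month; n is counted in months.
Ordinary annuity FV: 20,000,000 = 7,020 × [((1+r)^n − 1)/r].
(1+r)^n = 1 + 20,000,000 × r / 7,020, so n = ln(1 + 20,000,000·r/7,020) / ln(1+r) = 383.95.
Round up to a whole number of payments: n = 384.

384 payments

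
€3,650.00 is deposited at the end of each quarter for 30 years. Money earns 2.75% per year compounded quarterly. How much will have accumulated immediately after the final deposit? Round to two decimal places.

€677,146.98

This is an ordinary annuity: 120 deposits of €3,650.00 at the end of each quarter.
Periodic rate r = 0.0275/4 per quarter; n is counted in quarters.
FV = PMT × [((1+r)^n − 1)/r] = 3,650 × [(1+r)^120 − 1] / r = €677,146.98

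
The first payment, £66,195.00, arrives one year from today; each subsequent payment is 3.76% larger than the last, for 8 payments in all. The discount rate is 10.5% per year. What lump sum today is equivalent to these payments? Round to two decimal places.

£388,504.06

Periodic rate r = 0.105 per year.
Growing ordinary annuity: PV = PMT₁ × [1 − ((1+g)/(1+r))^n] / (r − g) = 66,195 × [1 − ((1+0.0376)/(1+r))^8] / (r − 0.0376) = £388,504.06.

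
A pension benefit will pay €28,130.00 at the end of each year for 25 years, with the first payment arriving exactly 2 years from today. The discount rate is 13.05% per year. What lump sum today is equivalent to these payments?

€181,790.48

Ordinary annuity of 25 payments, first payment at period 2.
Periodic rate r = 0.1305 per year.
The ordinary-annuity PV formula values the stream one period before the first payment (period 1); discount that back 1 periods:
PV₀ = 28,130 × [1 − (1+r)^−25] / r × (1+r)^−1 = €181,790.48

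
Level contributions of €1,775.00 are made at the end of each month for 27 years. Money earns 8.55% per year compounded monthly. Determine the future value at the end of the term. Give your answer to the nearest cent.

This is an ordinary annuity: 324 deposits of €1,775.00 at the end of each month.
Periodic rate r = 0.0855/12 per month; n is counted in months.
FV = PMT × [((1+r)^n − 1)/r] = 1,775 × [(1+r)^324 − 1] / r = €2,236,455.92

€2,236,455.92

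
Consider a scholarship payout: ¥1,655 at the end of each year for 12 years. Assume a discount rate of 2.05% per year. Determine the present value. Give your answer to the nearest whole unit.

This is an ordinary annuity: 12 payments of ¥1,655 at the end of each year.
Periodic rate r = 0.0205 per year.
PV = PMT × [(1 − (1+r)^−n)/r] = 1,655 × [1 − (1+r)^−12] / r = ¥17,449

¥17,449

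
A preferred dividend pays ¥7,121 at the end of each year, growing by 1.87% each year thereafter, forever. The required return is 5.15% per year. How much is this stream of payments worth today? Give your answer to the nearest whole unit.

¥217,104

Periodic rate r = 0.0515 per year.
Growing perpetuity (Gordon): PV = PMT₁ / (r − g) = 7,121 / (r − 0.0187) = ¥217,104.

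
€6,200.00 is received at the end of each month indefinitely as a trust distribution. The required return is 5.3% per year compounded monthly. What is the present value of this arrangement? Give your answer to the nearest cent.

Periodic rate r = 0.053/12 per month.
Level perpetuity: PV = PMT / r = 6,200 / (0.053/12) = €1,403,773.58.

€1,403,773.58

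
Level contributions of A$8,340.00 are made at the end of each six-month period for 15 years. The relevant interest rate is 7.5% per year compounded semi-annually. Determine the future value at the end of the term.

This is an ordinary annuity: 30 deposits of A$8,340.00 at the end of each six-month period.
Periodic rate r = 0.075/2 per half-year; n is counted in half-years.
FV = PMT × [((1+r)^n − 1)/r] = 8,340 × [(1+r)^30 − 1] / r = A$448,685.64

A$448,685.64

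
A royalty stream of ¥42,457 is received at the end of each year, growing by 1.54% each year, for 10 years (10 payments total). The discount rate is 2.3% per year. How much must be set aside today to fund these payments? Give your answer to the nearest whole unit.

Periodic rate r = 0.023 per year.
Growing ordinary annuity: PV = PMT₁ × [1 − ((1+g)/(1+r))^n] / (r − g) = 42,457 × [1 − ((1+0.0154)/(1+r))^10] / (r − 0.0154) = ¥401,421.

¥401,421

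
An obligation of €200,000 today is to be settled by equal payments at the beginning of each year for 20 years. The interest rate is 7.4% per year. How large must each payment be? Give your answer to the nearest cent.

Level annuity due; solve PV = PMT × [(1 − (1+r)^−n)/r] × (1+r) for PMT.
Periodic rate r = 0.074 per year.
With n = 20: PMT = 200,000 / ([(1 − (1+r)^−n)/r] × (1+r)) = €18,128.01

€18,128.01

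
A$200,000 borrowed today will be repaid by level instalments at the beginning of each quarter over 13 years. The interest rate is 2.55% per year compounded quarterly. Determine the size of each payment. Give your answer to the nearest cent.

Level annuity due; solve PV = PMT × [(1 − (1+r)^−n)/r] × (1+r) for PMT.
Periodic rate r = 0.0255/4 per quarter; n is counted in quarters.
With n = 52: PMT = 200,000 / ([(1 − (1+r)^−n)/r] × (1+r)) = A$4,502.25

A$4,502.25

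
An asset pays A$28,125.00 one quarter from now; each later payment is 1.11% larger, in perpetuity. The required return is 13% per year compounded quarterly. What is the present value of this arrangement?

Periodic rate r = 0.13/4 per quarter.
Growing perpetuity (Gordon): PV = PMT₁ / (r − g) = 28,125 / (r − 0.0111) = A$1,314,252.34.

A$1,314,252.34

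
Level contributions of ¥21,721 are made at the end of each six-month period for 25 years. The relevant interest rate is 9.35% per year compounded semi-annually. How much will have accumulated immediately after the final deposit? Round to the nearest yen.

This is an ordinary annuity: 50 deposits of ¥21,721 at the end of each six-month period.
Periodic rate r = 0.0935/2 per half-year; n is counted in half-years.
FV = PMT × [((1+r)^n − 1)/r] = 21,721 × [(1+r)^50 − 1] / r = ¥4,098,340

¥4,098,340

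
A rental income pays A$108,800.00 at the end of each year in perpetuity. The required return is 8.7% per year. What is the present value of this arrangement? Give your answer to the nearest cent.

A$1,250,574.71

Periodic rate r = 0.087 per year.
Level perpetuity: PV = PMT / r = 108,800 / (0.087) = A$1,250,574.71.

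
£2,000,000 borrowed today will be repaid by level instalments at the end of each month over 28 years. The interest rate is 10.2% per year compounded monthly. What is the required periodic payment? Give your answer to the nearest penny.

£18,050.47

Level ordinary annuity; solve PV = PMT × [(1 − (1+r)^−n)/r] for PMT.
Periodic rate r = 0.102/12 per month; n is counted in months.
With n = 336: PMT = 2,000,000 / ([(1 − (1+r)^−n)/r]) = £18,050.47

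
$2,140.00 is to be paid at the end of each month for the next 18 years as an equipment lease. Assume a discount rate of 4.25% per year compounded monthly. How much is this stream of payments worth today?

This is an ordinary annuity: 216 payments of $2,140.00 at the end of each month.
Periodic rate r = 0.0425/12 per month; n is counted in months.
PV = PMT × [(1 − (1+r)^−n)/r] = 2,140 × [1 − (1+r)^−216] / r = $322,683.85

$322,683.85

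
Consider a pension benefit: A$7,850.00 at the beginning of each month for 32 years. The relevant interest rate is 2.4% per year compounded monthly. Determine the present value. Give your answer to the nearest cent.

This is an annuity due: 384 payments of A$7,850.00 at the beginning of each month.
Periodic rate r = 0.024/12 per month; n is counted in months.
PV = PMT × [(1 − (1+r)^−n)/r] × (1+r) = 7,850 × [1 − (1+r)^−384] / r × (1+r) = A$2,106,843.52

A$2,106,843.52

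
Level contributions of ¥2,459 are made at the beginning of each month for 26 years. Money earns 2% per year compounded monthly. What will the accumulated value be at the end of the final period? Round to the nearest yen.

This is an annuity due: 312 deposits of ¥2,459 at the beginning of each month.
Periodic rate r = 0.02/12 per month; n is counted in months.
FV = PMT × [((1+r)^n − 1)/r] × (1+r) = 2,459 × [(1+r)^312 − 1] / r × (1+r) = ¥1,006,865

¥1,006,865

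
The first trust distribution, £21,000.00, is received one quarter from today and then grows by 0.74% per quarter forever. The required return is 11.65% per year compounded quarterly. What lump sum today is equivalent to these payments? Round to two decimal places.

Periodic rate r = 0.1165/4 per quarter.
Growing perpetuity (Gordon): PV = PMT₁ / (r − g) = 21,000 / (r − 0.0074) = £966,628.31.

£966,628.31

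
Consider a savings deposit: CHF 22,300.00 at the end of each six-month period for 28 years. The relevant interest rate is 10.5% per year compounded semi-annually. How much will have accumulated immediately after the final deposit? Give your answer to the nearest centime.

This is an ordinary annuity: 56 deposits of CHF 22,300.00 at the end of each six-month period.
Periodic rate r = 0.105/2 per half-year; n is counted in half-years.
FV = PMT × [((1+r)^n − 1)/r] = 22,300 × [(1+r)^56 − 1] / r = CHF 7,032,568.96

CHF 7,032,568.96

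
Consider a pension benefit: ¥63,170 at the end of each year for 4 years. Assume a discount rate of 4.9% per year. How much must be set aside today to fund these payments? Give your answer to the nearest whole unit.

This is an ordinary annuity: 4 payments of ¥63,170 at the end of each year.
Periodic rate r = 0.049 per year.
PV = PMT × [(1 − (1+r)^−n)/r] = 63,170 × [1 − (1+r)^−4] / r = ¥224,519

¥224,519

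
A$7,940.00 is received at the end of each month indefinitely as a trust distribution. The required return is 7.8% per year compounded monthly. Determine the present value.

A$1,221,538.46

Periodic rate r = 0.078/12 per month.
Level perpetuity: PV = PMT / r = 7,940 / (0.078/12) = A$1,221,538.46.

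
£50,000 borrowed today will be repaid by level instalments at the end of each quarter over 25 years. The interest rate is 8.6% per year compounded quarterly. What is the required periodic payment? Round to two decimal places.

Level ordinary annuity; solve PV = PMT × [(1 − (1+r)^−n)/r] for PMT.
Periodic rate r = 0.086/4 per quarter; n is counted in quarters.
With n = 100: PMT = 50,000 / ([(1 − (1+r)^−n)/r]) = £1,220.44

£1,220.44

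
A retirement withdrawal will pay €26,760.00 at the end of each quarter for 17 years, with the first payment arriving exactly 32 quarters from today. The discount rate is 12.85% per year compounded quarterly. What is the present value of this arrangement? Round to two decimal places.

€276,162.31

Ordinary annuity of 68 payments, first payment at period 32.
Periodic rate r = 0.1285/4 per quarter; n is counted in quarters.
The ordinary-annuity PV formula values the stream one period before the first payment (period 31); discount that back 31 periods:
PV₀ = 26,760 × [1 − (1+r)^−68] / r × (1+r)^−31 = €276,162.31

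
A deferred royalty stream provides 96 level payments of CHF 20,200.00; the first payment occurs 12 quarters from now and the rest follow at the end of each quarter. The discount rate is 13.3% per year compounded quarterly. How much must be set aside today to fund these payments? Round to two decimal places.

Ordinary annuity of 96 payments, first payment at period 12.
Periodic rate r = 0.133/4 per quarter; n is counted in quarters.
The ordinary-annuity PV formula values the stream one period before the first payment (period 11); discount that back 11 periods:
PV₀ = 20,200 × [1 − (1+r)^−96] / r × (1+r)^−11 = CHF 405,588.22

CHF 405,588.22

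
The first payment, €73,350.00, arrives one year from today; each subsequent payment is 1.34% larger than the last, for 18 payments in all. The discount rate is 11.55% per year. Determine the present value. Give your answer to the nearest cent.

€590,775.84

Periodic rate r = 0.1155 per year.
Growing ordinary annuity: PV = PMT₁ × [1 − ((1+g)/(1+r))^n] / (r − g) = 73,350 × [1 − ((1+0.0134)/(1+r))^18] / (r − 0.0134) = €590,775.84.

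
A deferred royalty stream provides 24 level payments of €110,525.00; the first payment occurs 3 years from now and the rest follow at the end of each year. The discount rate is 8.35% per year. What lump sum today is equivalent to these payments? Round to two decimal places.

Ordinary annuity of 24 payments, first payment at period 3.
Periodic rate r = 0.0835 per year.
The ordinary-annuity PV formula values the stream one period before the first payment (period 2); discount that back 2 periods:
PV₀ = 110,525 × [1 − (1+r)^−24] / r × (1+r)^−2 = €962,977.79

€962,977.79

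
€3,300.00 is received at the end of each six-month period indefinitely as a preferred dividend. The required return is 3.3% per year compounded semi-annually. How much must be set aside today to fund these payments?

Periodic rate r = 0.033/2 per half-year.
Level perpetuity: PV = PMT / r = 3,300 / (0.033/2) = €200,000.00.

€200,000.00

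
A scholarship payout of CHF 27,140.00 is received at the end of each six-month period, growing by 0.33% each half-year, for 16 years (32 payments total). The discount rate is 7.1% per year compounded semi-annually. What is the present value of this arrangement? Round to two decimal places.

Periodic rate r = 0.071/2 per half-year; n is counted in half-years.
Growing ordinary annuity: PV = PMT₁ × [1 − ((1+g)/(1+r))^n] / (r − g) = 27,140 × [1 − ((1+0.0033)/(1+r))^32] / (r − 0.0033) = CHF 536,140.98.

CHF 536,140.98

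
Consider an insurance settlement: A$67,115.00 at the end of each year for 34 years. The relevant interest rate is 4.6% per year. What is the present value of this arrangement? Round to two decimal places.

This is an ordinary annuity: 34 payments of A$67,115.00 at the end of each year.
Periodic rate r = 0.046 per year.
PV = PMT × [(1 − (1+r)^−n)/r] = 67,115 × [1 − (1+r)^−34] / r = A$1,142,805.27

A$1,142,805.27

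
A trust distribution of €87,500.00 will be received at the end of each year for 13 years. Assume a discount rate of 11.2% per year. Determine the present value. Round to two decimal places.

€584,720.48

This is an ordinary annuity: 13 payments of €87,500.00 at the end of each year.
Periodic rate r = 0.112 per year.
PV = PMT × [(1 − (1+r)^−n)/r] = 87,500 × [1 − (1+r)^−13] / r = €584,720.48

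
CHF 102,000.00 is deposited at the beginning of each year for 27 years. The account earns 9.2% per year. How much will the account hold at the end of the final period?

This is an annuity due: 27 deposits of CHF 102,000.00 at the beginning of each year.
Periodic rate r = 0.092 per year.
FV = PMT × [((1+r)^n − 1)/r] × (1+r) = 102,000 × [(1+r)^27 − 1] / r × (1+r) = CHF 11,822,359.07

CHF 11,822,359.07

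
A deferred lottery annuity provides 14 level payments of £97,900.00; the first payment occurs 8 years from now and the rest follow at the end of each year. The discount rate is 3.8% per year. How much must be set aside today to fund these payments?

£807,135.03

Ordinary annuity of 14 payments, first payment at period 8.
Periodic rate r = 0.038 per year.
The ordinary-annuity PV formula values the stream one period before the first payment (period 7); discount that back 7 periods:
PV₀ = 97,900 × [1 − (1+r)^−14] / r × (1+r)^−7 = £807,135.03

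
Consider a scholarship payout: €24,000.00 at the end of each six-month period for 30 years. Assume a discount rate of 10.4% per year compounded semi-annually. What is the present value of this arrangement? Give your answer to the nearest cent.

€439,495.83

This is an ordinary annuity: 60 payments of €24,000.00 at the end of each six-month period.
Periodic rate r = 0.104/2 per half-year; n is counted in half-years.
PV = PMT × [(1 − (1+r)^−n)/r] = 24,000 × [1 − (1+r)^−60] / r = €439,495.83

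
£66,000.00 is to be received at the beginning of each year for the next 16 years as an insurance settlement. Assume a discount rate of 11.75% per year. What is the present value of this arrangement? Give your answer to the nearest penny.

£521,583.14

This is an annuity due: 16 payments of £66,000.00 at the beginning of each year.
Periodic rate r = 0.1175 per year.
PV = PMT × [(1 − (1+r)^−n)/r] × (1+r) = 66,000 × [1 − (1+r)^−16] / r × (1+r) = £521,583.14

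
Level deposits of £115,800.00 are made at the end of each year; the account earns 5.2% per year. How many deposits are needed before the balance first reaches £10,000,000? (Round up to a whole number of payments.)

34 payments

Periodic rate r = 0.052 per year.
Ordinary annuity FV: 10,000,000 = 115,800 × [((1+r)^n − 1)/r].
(1+r)^n = 1 + 10,000,000 × r / 115,800, so n = ln(1 + 10,000,000·r/115,800) / ln(1+r) = 33.59.
Round up to a whole number of payments: n = 34.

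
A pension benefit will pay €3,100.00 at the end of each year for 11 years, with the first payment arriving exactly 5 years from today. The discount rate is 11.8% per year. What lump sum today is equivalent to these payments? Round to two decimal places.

€11,885.54

Ordinary annuity of 11 payments, first payment at period 5.
Periodic rate r = 0.118 per year.
The ordinary-annuity PV formula values the stream one period before the first payment (period 4); discount that back 4 periods:
PV₀ = 3,100 × [1 − (1+r)^−11] / r × (1+r)^−4 = €11,885.54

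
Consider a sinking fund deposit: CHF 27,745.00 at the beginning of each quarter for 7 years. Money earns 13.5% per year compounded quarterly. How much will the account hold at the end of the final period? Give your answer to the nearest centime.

CHF 1,302,769.87

This is an annuity due: 28 deposits of CHF 27,745.00 at the beginning of each quarter.
Periodic rate r = 0.135/4 per quarter; n is counted in quarters.
FV = PMT × [((1+r)^n − 1)/r] × (1+r) = 27,745 × [(1+r)^28 − 1] / r × (1+r) = CHF 1,302,769.87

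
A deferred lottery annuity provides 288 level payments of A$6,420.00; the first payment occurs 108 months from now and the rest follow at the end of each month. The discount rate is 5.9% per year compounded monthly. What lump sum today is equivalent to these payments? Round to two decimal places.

A$584,443.92

Ordinary annuity of 288 payments, first payment at period 108.
Periodic rate r = 0.059/12 per month; n is counted in months.
The ordinary-annuity PV formula values the stream one period before the first payment (period 107); discount that back 107 periods:
PV₀ = 6,420 × [1 − (1+r)^−288] / r × (1+r)^−107 = A$584,443.92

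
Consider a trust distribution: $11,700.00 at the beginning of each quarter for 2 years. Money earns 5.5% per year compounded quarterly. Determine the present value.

This is an annuity due: 8 payments of $11,700.00 at the beginning of each quarter.
Periodic rate r = 0.055/4 per quarter; n is counted in quarters.
PV = PMT × [(1 − (1+r)^−n)/r] × (1+r) = 11,700 × [1 − (1+r)^−8] / r × (1+r) = $89,275.11

$89,275.11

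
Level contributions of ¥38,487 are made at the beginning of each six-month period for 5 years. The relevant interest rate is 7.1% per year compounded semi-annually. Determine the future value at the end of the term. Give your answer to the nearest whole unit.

This is an annuity due: 10 deposits of ¥38,487 at the beginning of each six-month period.
Periodic rate r = 0.071/2 per half-year; n is counted in half-years.
FV = PMT × [((1+r)^n − 1)/r] × (1+r) = 38,487 × [(1+r)^10 − 1] / r × (1+r) = ¥468,616

¥468,616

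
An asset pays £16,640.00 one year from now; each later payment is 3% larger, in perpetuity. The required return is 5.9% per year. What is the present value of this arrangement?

Periodic rate r = 0.059 per year.
Growing perpetuity (Gordon): PV = PMT₁ / (r − g) = 16,640 / (r − 0.03) = £573,793.10.

£573,793.10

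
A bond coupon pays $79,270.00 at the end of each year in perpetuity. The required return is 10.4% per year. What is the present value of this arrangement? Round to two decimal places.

Periodic rate r = 0.104 per year.
Level perpetuity: PV = PMT / r = 79,270 / (0.104) = $762,211.54.

$762,211.54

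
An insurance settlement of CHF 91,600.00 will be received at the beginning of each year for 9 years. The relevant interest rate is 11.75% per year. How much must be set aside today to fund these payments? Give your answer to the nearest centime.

This is an annuity due: 9 payments of CHF 91,600.00 at the beginning of each year.
Periodic rate r = 0.1175 per year.
PV = PMT × [(1 − (1+r)^−n)/r] × (1+r) = 91,600 × [1 − (1+r)^−9] / r × (1+r) = CHF 550,638.07

CHF 550,638.07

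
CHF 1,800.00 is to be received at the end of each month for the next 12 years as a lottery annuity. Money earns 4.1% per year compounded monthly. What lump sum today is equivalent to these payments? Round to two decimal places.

CHF 204,454.38

This is an ordinary annuity: 144 payments of CHF 1,800.00 at the end of each month.
Periodic rate r = 0.041/12 per month; n is counted in months.
PV = PMT × [(1 − (1+r)^−n)/r] = 1,800 × [1 − (1+r)^−144] / r = CHF 204,454.38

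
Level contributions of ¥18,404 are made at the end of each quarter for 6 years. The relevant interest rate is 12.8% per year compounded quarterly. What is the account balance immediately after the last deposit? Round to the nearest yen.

¥649,703

This is an ordinary annuity: 24 deposits of ¥18,404 at the end of each quarter.
Periodic rate r = 0.128/4 per quarter; n is counted in quarters.
FV = PMT × [((1+r)^n − 1)/r] = 18,404 × [(1+r)^24 − 1] / r = ¥649,703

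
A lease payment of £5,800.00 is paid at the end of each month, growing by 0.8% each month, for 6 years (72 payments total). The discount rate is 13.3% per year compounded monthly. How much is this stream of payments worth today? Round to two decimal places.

Periodic rate r = 0.133/12 per month; n is counted in months.
Growing ordinary annuity: PV = PMT₁ × [1 − ((1+g)/(1+r))^n] / (r − g) = 5,800 × [1 − ((1+0.008)/(1+r))^72] / (r − 0.008) = £371,330.12.

£371,330.12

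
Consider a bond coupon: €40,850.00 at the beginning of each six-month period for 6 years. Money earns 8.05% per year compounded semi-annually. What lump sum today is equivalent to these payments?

€398,233.44

This is an annuity due: 12 payments of €40,850.00 at the beginning of each six-month period.
Periodic rate r = 0.0805/2 per half-year; n is counted in half-years.
PV = PMT × [(1 − (1+r)^−n)/r] × (1+r) = 40,850 × [1 − (1+r)^−12] / r × (1+r) = €398,233.44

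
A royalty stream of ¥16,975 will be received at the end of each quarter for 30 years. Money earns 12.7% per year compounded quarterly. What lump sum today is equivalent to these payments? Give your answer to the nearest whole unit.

¥522,082

This is an ordinary annuity: 120 payments of ¥16,975 at the end of each quarter.
Periodic rate r = 0.127/4 per quarter; n is counted in quarters.
PV = PMT × [(1 − (1+r)^−n)/r] = 16,975 × [1 − (1+r)^−120] / r = ¥522,082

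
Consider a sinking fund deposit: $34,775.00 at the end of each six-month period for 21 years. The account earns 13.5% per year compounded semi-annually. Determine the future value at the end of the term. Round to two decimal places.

This is an ordinary annuity: 42 deposits of $34,775.00 at the end of each six-month period.
Periodic rate r = 0.135/2 per half-year; n is counted in half-years.
FV = PMT × [((1+r)^n − 1)/r] = 34,775 × [(1+r)^42 − 1] / r = $7,490,794.45

$7,490,794.45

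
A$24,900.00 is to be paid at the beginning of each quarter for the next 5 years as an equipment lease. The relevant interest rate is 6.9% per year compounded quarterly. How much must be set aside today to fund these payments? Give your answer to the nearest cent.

A$425,379.06

This is an annuity due: 20 payments of A$24,900.00 at the beginning of each quarter.
Periodic rate r = 0.069/4 per quarter; n is counted in quarters.
PV = PMT × [(1 − (1+r)^−n)/r] × (1+r) = 24,900 × [1 − (1+r)^−20] / r × (1+r) = A$425,379.06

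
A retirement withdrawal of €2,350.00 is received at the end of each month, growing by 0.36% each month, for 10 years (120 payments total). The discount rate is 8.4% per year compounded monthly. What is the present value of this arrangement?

Periodic rate r = 0.084/12 per month; n is counted in months.
Growing ordinary annuity: PV = PMT₁ × [1 − ((1+g)/(1+r))^n] / (r − g) = 2,350 × [1 − ((1+0.0036)/(1+r))^120] / (r − 0.0036) = €230,569.19.

€230,569.19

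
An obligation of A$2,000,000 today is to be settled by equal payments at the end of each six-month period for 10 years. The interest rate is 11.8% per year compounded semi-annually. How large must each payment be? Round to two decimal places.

A$172,956.24

Level ordinary annuity; solve PV = PMT × [(1 − (1+r)^−n)/r] for PMT.
Periodic rate r = 0.118/2 per half-year; n is counted in half-years.
With n = 20: PMT = 2,000,000 / ([(1 − (1+r)^−n)/r]) = A$172,956.24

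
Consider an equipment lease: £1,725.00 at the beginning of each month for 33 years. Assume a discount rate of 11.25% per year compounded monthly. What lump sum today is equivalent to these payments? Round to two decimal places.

This is an annuity due: 396 payments of £1,725.00 at the beginning of each month.
Periodic rate r = 0.1125/12 per month; n is counted in months.
PV = PMT × [(1 − (1+r)^−n)/r] × (1+r) = 1,725 × [1 − (1+r)^−396] / r × (1+r) = £181,111.16

£181,111.16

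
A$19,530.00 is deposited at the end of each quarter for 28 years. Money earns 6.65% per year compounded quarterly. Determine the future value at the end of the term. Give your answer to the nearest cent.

A$6,271,700.57

This is an ordinary annuity: 112 deposits of A$19,530.00 at the end of each quarter.
Periodic rate r = 0.0665/4 per quarter; n is counted in quarters.
FV = PMT × [((1+r)^n − 1)/r] = 19,530 × [(1+r)^112 − 1] / r = A$6,271,700.57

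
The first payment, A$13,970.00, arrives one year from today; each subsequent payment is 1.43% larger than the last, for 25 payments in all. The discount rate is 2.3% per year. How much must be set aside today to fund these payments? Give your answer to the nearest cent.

Periodic rate r = 0.023 per year.
Growing ordinary annuity: PV = PMT₁ × [1 − ((1+g)/(1+r))^n] / (r − g) = 13,970 × [1 − ((1+0.0143)/(1+r))^25] / (r − 0.0143) = A$308,726.31.

A$308,726.31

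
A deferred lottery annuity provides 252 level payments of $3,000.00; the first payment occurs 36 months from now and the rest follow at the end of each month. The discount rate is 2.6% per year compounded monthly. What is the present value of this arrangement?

$539,621.03

Ordinary annuity of 252 payments, first payment at period 36.
Periodic rate r = 0.026/12 per month; n is counted in months.
The ordinary-annuity PV formula values the stream one period before the first payment (period 35); discount that back 35 periods:
PV₀ = 3,000 × [1 − (1+r)^−252] / r × (1+r)^−35 = $539,621.03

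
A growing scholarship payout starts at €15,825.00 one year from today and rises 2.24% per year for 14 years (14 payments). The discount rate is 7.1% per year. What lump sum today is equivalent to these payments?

Periodic rate r = 0.071 per year.
Growing ordinary annuity: PV = PMT₁ × [1 − ((1+g)/(1+r))^n] / (r − g) = 15,825 × [1 − ((1+0.0224)/(1+r))^14] / (r − 0.0224) = €155,657.32.

€155,657.32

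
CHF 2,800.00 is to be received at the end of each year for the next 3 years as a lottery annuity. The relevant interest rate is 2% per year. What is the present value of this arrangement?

CHF 8,074.87

This is an ordinary annuity: 3 payments of CHF 2,800.00 at the end of each year.
Periodic rate r = 0.02 per year.
PV = PMT × [(1 − (1+r)^−n)/r] = 2,800 × [1 − (1+r)^−3] / r = CHF 8,074.87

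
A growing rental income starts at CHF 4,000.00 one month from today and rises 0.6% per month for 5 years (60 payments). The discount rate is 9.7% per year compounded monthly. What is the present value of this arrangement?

Periodic rate r = 0.097/12 per month; n is counted in months.
Growing ordinary annuity: PV = PMT₁ × [1 − ((1+g)/(1+r))^n] / (r − g) = 4,000 × [1 − ((1+0.006)/(1+r))^60] / (r − 0.006) = CHF 224,124.38.

CHF 224,124.38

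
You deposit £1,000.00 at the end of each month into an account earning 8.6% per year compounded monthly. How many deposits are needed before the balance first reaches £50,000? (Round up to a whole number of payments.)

Periodic rate r = 0.086/12 per month; n is counted in months.
Ordinary annuity FV: 50,000 = 1,000 × [((1+r)^n − 1)/r].
(1+r)^n = 1 + 50,000 × r / 1,000, so n = ln(1 + 50,000·r/1,000) / ln(1+r) = 42.89.
Round up to a whole number of payments: n = 43.

43 payments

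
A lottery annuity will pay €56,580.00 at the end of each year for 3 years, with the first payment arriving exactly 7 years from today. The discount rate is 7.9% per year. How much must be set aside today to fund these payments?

€92,565.50

Ordinary annuity of 3 payments, first payment at period 7.
Periodic rate r = 0.079 per year.
The ordinary-annuity PV formula values the stream one period before the first payment (period 6); discount that back 6 periods:
PV₀ = 56,580 × [1 − (1+r)^−3] / r × (1+r)^−6 = €92,565.50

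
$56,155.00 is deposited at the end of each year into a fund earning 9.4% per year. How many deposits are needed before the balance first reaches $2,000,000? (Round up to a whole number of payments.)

Periodic rate r = 0.094 per year.
Ordinary annuity FV: 2,000,000 = 56,155 × [((1+r)^n − 1)/r].
(1+r)^n = 1 + 2,000,000 × r / 56,155, so n = ln(1 + 2,000,000·r/56,155) / ln(1+r) = 16.36.
Round up to a whole number of payments: n = 17.

17 payments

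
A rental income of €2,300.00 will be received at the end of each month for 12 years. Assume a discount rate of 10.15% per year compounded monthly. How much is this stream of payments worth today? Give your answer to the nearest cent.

This is an ordinary annuity: 144 payments of €2,300.00 at the end of each month.
Periodic rate r = 0.1015/12 per month; n is counted in months.
PV = PMT × [(1 − (1+r)^−n)/r] = 2,300 × [1 − (1+r)^−144] / r = €191,068.03

€191,068.03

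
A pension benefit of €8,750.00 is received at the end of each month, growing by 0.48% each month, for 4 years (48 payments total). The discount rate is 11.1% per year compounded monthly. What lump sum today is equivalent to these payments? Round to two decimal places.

Periodic rate r = 0.111/12 per month; n is counted in months.
Growing ordinary annuity: PV = PMT₁ × [1 − ((1+g)/(1+r))^n] / (r − g) = 8,750 × [1 − ((1+0.0048)/(1+r))^48] / (r − 0.0048) = €375,806.61.

€375,806.61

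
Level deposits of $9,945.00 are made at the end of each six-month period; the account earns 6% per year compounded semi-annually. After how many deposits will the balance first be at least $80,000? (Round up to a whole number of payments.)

8 payments

Periodic rate r = 0.06/2 per half-year; n is counted in half-years.
Ordinary annuity FV: 80,000 = 9,945 × [((1+r)^n − 1)/r].
(1+r)^n = 1 + 80,000 × r / 9,945, so n = ln(1 + 80,000·r/9,945) / ln(1+r) = 7.31.
Round up to a whole number of payments: n = 8.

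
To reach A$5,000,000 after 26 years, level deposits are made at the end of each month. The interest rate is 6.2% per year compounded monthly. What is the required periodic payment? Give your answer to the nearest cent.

Level ordinary annuity; solve FV = PMT × [((1+r)^n − 1)/r] for PMT.
Periodic rate r = 0.062/12 per month; n is counted in months.
With n = 312: PMT = 5,000,000 / ([((1+r)^n − 1)/r]) = A$6,471.17

A$6,471.17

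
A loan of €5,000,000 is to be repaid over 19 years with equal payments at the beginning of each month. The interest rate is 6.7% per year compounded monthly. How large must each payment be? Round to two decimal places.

Level annuity due; solve PV = PMT × [(1 − (1+r)^−n)/r] × (1+r) for PMT.
Periodic rate r = 0.067/12 per month; n is counted in months.
With n = 228: PMT = 5,000,000 / ([(1 − (1+r)^−n)/r] × (1+r)) = €38,610.61

€38,610.61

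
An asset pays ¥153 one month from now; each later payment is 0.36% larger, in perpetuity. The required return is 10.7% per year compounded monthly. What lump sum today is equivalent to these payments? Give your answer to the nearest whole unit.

¥28,777

Periodic rate r = 0.107/12 per month.
Growing perpetuity (Gordon): PV = PMT₁ / (r − g) = 153 / (r − 0.0036) = ¥28,777.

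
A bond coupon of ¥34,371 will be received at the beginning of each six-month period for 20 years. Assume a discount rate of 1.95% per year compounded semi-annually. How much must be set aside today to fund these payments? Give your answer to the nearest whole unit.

¥1,144,992

This is an annuity due: 40 payments of ¥34,371 at the beginning of each six-month period.
Periodic rate r = 0.0195/2 per half-year; n is counted in half-years.
PV = PMT × [(1 − (1+r)^−n)/r] × (1+r) = 34,371 × [1 − (1+r)^−40] / r × (1+r) = ¥1,144,992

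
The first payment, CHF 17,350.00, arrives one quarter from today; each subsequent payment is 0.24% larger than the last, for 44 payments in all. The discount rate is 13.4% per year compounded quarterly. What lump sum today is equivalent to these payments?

CHF 412,437.61

Periodic rate r = 0.134/4 per quarter; n is counted in quarters.
Growing ordinary annuity: PV = PMT₁ × [1 − ((1+g)/(1+r))^n] / (r − g) = 17,350 × [1 − ((1+0.0024)/(1+r))^44] / (r − 0.0024) = CHF 412,437.61.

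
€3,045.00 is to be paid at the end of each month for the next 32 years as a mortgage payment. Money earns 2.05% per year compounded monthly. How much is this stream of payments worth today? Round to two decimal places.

This is an ordinary annuity: 384 payments of €3,045.00 at the end of each month.
Periodic rate r = 0.0205/12 per month; n is counted in months.
PV = PMT × [(1 − (1+r)^−n)/r] = 3,045 × [1 − (1+r)^−384] / r = €856,972.80

€856,972.80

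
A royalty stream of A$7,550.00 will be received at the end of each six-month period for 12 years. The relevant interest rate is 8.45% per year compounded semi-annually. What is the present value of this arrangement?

This is an ordinary annuity: 24 payments of A$7,550.00 at the end of each six-month period.
Periodic rate r = 0.0845/2 per half-year; n is counted in half-years.
PV = PMT × [(1 − (1+r)^−n)/r] = 7,550 × [1 − (1+r)^−24] / r = A$112,507.89

A$112,507.89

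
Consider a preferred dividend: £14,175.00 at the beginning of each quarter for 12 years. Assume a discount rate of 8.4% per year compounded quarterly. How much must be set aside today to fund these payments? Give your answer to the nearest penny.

This is an annuity due: 48 payments of £14,175.00 at the beginning of each quarter.
Periodic rate r = 0.084/4 per quarter; n is counted in quarters.
PV = PMT × [(1 − (1+r)^−n)/r] × (1+r) = 14,175 × [1 − (1+r)^−48] / r × (1+r) = £435,022.79

£435,022.79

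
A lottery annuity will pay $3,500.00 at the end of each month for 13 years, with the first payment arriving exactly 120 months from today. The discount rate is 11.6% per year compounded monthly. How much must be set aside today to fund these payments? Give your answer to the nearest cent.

Ordinary annuity of 156 payments, first payment at period 120.
Periodic rate r = 0.116/12 per month; n is counted in months.
The ordinary-annuity PV formula values the stream one period before the first payment (period 119); discount that back 119 periods:
PV₀ = 3,500 × [1 − (1+r)^−156] / r × (1+r)^−119 = $89,546.75

$89,546.75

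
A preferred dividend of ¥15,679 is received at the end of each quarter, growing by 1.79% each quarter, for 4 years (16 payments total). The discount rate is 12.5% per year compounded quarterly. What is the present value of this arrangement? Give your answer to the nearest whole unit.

Periodic rate r = 0.125/4 per quarter; n is counted in quarters.
Growing ordinary annuity: PV = PMT₁ × [1 − ((1+g)/(1+r))^n] / (r − g) = 15,679 × [1 − ((1+0.0179)/(1+r))^16] / (r − 0.0179) = ¥221,012.

¥221,012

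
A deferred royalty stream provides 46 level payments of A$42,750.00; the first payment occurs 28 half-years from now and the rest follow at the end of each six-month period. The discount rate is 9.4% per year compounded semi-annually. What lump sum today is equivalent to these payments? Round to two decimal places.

Ordinary annuity of 46 payments, first payment at period 28.
Periodic rate r = 0.094/2 per half-year; n is counted in half-years.
The ordinary-annuity PV formula values the stream one period before the first payment (period 27); discount that back 27 periods:
PV₀ = 42,750 × [1 − (1+r)^−46] / r × (1+r)^−27 = A$231,372.91

A$231,372.91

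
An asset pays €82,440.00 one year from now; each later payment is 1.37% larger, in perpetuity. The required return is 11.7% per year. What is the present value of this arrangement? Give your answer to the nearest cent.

€798,063.89

Periodic rate r = 0.117 per year.
Growing perpetuity (Gordon): PV = PMT₁ / (r − g) = 82,440 / (r − 0.0137) = €798,063.89.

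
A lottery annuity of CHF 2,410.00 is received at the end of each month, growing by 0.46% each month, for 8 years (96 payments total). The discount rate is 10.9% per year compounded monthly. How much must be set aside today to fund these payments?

CHF 186,983.92

Periodic rate r = 0.109/12 per month; n is counted in months.
Growing ordinary annuity: PV = PMT₁ × [1 − ((1+g)/(1+r))^n] / (r − g) = 2,410 × [1 − ((1+0.0046)/(1+r))^96] / (r − 0.0046) = CHF 186,983.92.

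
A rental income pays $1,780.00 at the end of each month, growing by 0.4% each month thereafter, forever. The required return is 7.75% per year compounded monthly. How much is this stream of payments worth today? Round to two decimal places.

$724,067.80

Periodic rate r = 0.0775/12 per month.
Growing perpetuity (Gordon): PV = PMT₁ / (r − g) = 1,780 / (r − 0.004) = $724,067.80.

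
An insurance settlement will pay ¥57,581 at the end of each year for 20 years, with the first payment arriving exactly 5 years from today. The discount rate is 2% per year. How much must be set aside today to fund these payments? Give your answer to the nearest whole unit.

¥869,830

Ordinary annuity of 20 payments, first payment at period 5.
Periodic rate r = 0.02 per year.
The ordinary-annuity PV formula values the stream one period before the first payment (period 4); discount that back 4 periods:
PV₀ = 57,581 × [1 − (1+r)^−20] / r × (1+r)^−4 = ¥869,830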